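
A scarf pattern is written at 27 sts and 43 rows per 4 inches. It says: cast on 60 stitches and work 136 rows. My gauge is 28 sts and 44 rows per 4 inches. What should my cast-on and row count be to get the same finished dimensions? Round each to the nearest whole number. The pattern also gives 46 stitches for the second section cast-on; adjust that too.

Cast on 62 stitches; work 139 rows; second section cast-on 48 stitches.

Stitches: 60 × 28/27 = 62.22 → 62.
Rows: 136 × 44/43 = 139.16 → 139.
second section cast-on: 46 × 28/27 = 47.70 → 48.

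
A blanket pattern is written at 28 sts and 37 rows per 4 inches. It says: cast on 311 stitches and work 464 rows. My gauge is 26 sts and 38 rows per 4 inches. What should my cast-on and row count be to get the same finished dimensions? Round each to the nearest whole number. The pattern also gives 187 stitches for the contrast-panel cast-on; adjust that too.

Stitches: 311 × 26/28 = 288.79 → 289.
Rows: 464 × 38/37 = 476.54 → 477.
contrast-panel cast-on: 187 × 26/28 = 173.64 → 174.

Cast on 289 stitches; work 477 rows; contrast-panel cast-on 174 stitches.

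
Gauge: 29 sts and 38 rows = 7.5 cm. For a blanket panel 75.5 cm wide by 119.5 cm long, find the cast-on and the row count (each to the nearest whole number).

Cast on 292 stitches and work 605 rows.

Stitch gauge = 29/7.5 = 3.867 sts/cm; 75.5 × 3.867 = 291.93 → 292 sts.
Row gauge = 38/7.5 = 5.067 rows/cm; 119.5 × 5.067 = 605.47 → 605 rows.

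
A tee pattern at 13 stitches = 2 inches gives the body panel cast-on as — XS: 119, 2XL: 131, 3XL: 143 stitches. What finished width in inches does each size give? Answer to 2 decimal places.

XS 18.31 inches; 2XL 20.15 inches; 3XL 22.00 inches.

13/2 = 6.5 sts per in.
XS: 119 / 6.5 = 18.308 → 18.31 in.
2XL: 131 / 6.5 = 20.154 → 20.15 in.
3XL: 143 / 6.5 = 22.000 → 22.00 in.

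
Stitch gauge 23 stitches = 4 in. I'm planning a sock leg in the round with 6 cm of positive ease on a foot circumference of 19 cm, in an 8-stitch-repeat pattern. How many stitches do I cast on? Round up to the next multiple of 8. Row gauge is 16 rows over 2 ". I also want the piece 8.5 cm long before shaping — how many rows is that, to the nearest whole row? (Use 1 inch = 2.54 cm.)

Finished = 19 + 6 = 25 cm.
25 cm × 1/2.54 = 9.84 inches.
23/4 = 5.75 sts per in; 9.84 × 5.75 = 56.59 sts.
Next multiple of 8 → 64.
8.5 cm = 3.35 inches; × 8 = 26.77 → 27 rows.

Cast on 64 stitches; work 27 rows.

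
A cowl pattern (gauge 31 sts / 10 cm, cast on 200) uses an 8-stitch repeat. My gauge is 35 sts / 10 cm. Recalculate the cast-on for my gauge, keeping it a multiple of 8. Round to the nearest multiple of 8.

200 × 35 / 31 = 225.81.
Nearest multiple of 8: 224.

Cast on 224 stitches.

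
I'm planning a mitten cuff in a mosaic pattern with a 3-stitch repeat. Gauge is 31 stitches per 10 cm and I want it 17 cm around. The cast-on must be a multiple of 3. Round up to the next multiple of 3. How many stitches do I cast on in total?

31 / 10 = 3.1 sts per cm.
17 × 3.1 = 52.70 sts.
Next multiple of 3: 54.

Cast on 54 stitches.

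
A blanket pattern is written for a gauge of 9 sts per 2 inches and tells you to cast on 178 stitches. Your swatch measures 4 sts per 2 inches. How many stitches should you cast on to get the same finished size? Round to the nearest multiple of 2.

Scale factor = 4 / 9 = 0.444.
178 × 4 / 9 = 79.11 sts.
→ 80 sts.

CO 80 sts.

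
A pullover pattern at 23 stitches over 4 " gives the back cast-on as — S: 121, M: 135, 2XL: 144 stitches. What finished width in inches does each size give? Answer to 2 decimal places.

S 21.04 inches; M 23.48 inches; 2XL 25.04 inches.

23/4 = 5.75 sts per in.
S: 121 / 5.75 = 21.043 → 21.04 in.
M: 135 / 5.75 = 23.478 → 23.48 in.
2XL: 144 / 5.75 = 25.043 → 25.04 in.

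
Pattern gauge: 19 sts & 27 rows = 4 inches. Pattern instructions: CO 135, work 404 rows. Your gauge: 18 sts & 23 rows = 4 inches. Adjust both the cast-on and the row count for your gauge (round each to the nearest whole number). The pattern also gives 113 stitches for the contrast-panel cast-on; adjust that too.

Cast on 128 stitches; work 344 rows; contrast-panel cast-on 107 stitches.

Stitches: 135 × 18/19 = 127.89 → 128.
Rows: 404 × 23/27 = 344.15 → 344.
contrast-panel cast-on: 113 × 18/19 = 107.05 → 107.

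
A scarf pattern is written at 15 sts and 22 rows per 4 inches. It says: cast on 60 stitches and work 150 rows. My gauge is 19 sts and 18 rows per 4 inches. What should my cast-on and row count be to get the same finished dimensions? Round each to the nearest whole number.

Stitches: 60 × 19/15 = 76.00 → 76.
Rows: 150 × 18/22 = 122.73 → 123.

Cast on 76 stitches; work 123 rows.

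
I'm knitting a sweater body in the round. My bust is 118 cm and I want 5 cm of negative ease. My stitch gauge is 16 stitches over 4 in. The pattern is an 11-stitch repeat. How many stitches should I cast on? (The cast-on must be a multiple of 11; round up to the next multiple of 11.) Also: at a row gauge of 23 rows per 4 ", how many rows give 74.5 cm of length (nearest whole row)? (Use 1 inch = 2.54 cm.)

Cast on 187 stitches; work 169 rows.

Finished = 118 − 5 = 113 cm.
113 cm × 1/2.54 = 44.49 inches.
16/4 = 4 sts per in; 44.49 × 4 = 177.95 sts.
Next multiple of 11 → 187.
74.5 cm = 29.33 inches; × 5.75 = 168.65 → 169 rows.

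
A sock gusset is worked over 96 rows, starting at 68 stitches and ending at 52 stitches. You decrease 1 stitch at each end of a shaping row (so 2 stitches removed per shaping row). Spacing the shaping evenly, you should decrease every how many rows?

Stitches to remove: |52 − 68| = 16.
Shaping rows needed: 16 / 2 = 8.
96 rows / 8 = every 12 rows.

Decrease every 12th row.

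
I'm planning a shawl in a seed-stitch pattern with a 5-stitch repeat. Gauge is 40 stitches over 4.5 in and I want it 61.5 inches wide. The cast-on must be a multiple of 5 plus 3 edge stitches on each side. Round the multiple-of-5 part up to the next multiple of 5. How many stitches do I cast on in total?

551 stitches.

40 / 4.5 = 8.889 sts per inch.
61.5 × 8.889 = 546.67 sts.
Less 6 edge sts → 540.67 for the repeat.
Next multiple of 5: 545.
Add back 6 edge sts → 551.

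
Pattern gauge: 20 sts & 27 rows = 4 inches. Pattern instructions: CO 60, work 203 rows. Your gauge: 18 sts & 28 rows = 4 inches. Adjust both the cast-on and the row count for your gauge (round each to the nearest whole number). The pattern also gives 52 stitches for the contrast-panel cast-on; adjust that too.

Stitches: 60 × 18/20 = 54.00 → 54.
Rows: 203 × 28/27 = 210.52 → 211.
contrast-panel cast-on: 52 × 18/20 = 46.80 → 47.

Cast on 54 stitches; work 211 rows; contrast-panel cast-on 47 stitches.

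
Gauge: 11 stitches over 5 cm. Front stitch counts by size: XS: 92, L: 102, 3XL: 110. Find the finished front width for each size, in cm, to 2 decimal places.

11/5 = 2.2 sts per cm.
XS: 92 / 2.2 = 41.818 → 41.82 cm.
L: 102 / 2.2 = 46.364 → 46.36 cm.
3XL: 110 / 2.2 = 50.000 → 50.00 cm.

XS 41.82 cm; L 46.36 cm; 3XL 50.00 cm.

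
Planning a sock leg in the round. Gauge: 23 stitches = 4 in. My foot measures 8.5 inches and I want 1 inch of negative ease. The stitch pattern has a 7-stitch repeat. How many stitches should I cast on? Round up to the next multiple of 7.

Finished = 8.5 − 1 = 7.5 inches.
23 / 4 = 5.75 sts/in.
7.5 × 5.75 = 43.12 sts.
Next multiple of 7: 49.

Cast on 49 stitches.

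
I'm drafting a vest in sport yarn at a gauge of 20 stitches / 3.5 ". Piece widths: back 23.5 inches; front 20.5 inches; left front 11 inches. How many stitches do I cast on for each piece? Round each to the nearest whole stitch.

back 134; front 117; left front 63.

Rate = 20/3.5 = 5.714 sts per in.
back: 23.5 × 5.714 = 134.29 → 134.
front: 20.5 × 5.714 = 117.14 → 117.
left front: 11 × 5.714 = 62.86 → 63.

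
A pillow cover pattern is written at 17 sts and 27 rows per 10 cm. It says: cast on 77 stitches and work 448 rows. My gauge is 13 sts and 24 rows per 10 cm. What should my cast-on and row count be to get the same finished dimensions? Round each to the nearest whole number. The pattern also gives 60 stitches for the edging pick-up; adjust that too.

Cast on 59 stitches; work 398 rows; edging pick-up 46 stitches.

Stitches: 77 × 13/17 = 58.88 → 59.
Rows: 448 × 24/27 = 398.22 → 398.
edging pick-up: 60 × 13/17 = 45.88 → 46.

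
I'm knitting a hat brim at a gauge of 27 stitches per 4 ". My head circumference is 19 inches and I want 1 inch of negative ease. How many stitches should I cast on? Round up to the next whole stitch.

Finished = 19 − 1 = 18 in.
27 / 4 = 6.75 sts per inch.
18.00 × 6.75 = 121.50 sts.
→ 122 sts.

CO 122 sts.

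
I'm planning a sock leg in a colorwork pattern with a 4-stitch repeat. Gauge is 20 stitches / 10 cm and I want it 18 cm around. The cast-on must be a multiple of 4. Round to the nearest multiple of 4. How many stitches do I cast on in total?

Cast on 36 stitches.

20 / 10 = 2 sts per cm.
18 × 2 = 36.00 sts.
Nearest multiple of 4: 36.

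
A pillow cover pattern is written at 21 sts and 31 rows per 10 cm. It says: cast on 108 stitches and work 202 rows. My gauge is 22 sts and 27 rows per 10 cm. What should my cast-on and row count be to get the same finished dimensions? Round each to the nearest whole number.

Cast on 113 stitches; work 176 rows.

Stitches: 108 × 22/21 = 113.14 → 113.
Rows: 202 × 27/31 = 175.94 → 176.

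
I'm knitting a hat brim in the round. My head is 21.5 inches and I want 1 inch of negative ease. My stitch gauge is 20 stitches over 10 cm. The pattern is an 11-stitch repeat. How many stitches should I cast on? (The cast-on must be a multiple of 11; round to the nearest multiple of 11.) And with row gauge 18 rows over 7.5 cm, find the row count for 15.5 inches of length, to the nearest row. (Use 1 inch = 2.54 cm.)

Finished = 21.5 − 1 = 20.5 inches.
20.5 inches × 2.54 = 52.07 cm.
20/10 = 2 sts per cm; 52.07 × 2 = 104.14 sts.
Nearest multiple of 11 → 99.
15.5 inches = 39.37 cm; × 2.4 = 94.49 → 94 rows.

Cast on 99 stitches; work 94 rows.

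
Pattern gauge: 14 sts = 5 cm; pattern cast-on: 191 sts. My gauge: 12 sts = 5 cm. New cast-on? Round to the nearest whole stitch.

Cast on 164 stitches.

Scale factor = 12 / 14 = 0.857.
191 × 12 / 14 = 163.71 sts.
→ 164 sts.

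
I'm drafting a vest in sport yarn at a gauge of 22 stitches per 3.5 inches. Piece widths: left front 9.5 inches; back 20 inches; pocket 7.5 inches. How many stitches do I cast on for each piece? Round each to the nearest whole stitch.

Rate = 22/3.5 = 6.286 sts per in.
left front: 9.5 × 6.286 = 59.71 → 60.
back: 20 × 6.286 = 125.71 → 126.
pocket: 7.5 × 6.286 = 47.14 → 47.

left front 60; back 126; pocket 47.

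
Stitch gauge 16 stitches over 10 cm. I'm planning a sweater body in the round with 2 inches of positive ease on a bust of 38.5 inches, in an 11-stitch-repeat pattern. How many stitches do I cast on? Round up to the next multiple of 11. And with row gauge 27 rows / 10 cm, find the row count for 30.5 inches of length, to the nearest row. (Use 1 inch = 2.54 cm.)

Finished = 38.5 + 2 = 40.5 inches.
40.5 inches × 2.54 = 102.87 cm.
16/10 = 1.6 sts per cm; 102.87 × 1.6 = 164.59 sts.
Next multiple of 11 → 165.
30.5 inches = 77.47 cm; × 2.7 = 209.17 → 209 rows.

Cast on 165 stitches; work 209 rows.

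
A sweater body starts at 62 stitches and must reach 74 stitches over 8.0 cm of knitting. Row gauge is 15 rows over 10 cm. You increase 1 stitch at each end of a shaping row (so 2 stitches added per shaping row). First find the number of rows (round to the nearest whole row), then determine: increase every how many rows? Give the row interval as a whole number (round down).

Increase every 2nd row.

Rows = 8.0 × 1.5 = 12.0 → 12 rows.
Stitches to add: 12 → 6 shaping rows (at 2 st each).
12 / 6 = 2.00 → every 2 rows.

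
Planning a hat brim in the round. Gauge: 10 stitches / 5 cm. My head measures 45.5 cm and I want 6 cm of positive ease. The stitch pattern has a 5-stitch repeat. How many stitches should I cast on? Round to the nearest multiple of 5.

105 stitches.

Finished = 45.5 + 6 = 51.5 cm.
10 / 5 = 2 sts/cm.
51.5 × 2 = 103.00 sts.
Nearest multiple of 5: 105.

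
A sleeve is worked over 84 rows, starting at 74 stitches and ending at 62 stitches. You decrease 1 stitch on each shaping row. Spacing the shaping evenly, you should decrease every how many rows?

Stitches to remove: |62 − 74| = 12.
Shaping rows needed: 12 / 1 = 12.
84 rows / 12 = every 7 rows.

Decrease every 7th row.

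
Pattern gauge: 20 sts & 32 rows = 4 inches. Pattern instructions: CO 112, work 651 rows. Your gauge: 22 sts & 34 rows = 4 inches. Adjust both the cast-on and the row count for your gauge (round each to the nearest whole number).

Cast on 123 stitches; work 692 rows.

Stitches: 112 × 22/20 = 123.20 → 123.
Rows: 651 × 34/32 = 691.69 → 692.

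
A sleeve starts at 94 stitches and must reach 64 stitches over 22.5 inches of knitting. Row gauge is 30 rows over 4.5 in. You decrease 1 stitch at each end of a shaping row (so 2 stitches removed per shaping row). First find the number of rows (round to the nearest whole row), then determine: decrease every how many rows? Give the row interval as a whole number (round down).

Rows = 22.5 × 6.667 = 150.0 → 150 rows.
Stitches to remove: 30 → 15 shaping rows (at 2 st each).
150 / 15 = 10.00 → every 10 rows.

Decrease every 10th row.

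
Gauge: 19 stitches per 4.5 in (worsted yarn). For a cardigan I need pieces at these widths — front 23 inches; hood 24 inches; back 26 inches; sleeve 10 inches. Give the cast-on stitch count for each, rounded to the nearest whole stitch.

Rate = 19/4.5 = 4.222 sts per in.
front: 23 × 4.222 = 97.11 → 97.
hood: 24 × 4.222 = 101.33 → 101.
back: 26 × 4.222 = 109.78 → 110.
sleeve: 10 × 4.222 = 42.22 → 42.

front 97; hood 101; back 110; sleeve 42.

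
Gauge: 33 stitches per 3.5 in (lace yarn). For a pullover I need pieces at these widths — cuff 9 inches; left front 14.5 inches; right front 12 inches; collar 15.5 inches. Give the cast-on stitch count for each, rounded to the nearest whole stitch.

cuff 85; left front 137; right front 113; collar 146.

Rate = 33/3.5 = 9.429 sts per in.
cuff: 9 × 9.429 = 84.86 → 85.
left front: 14.5 × 9.429 = 136.71 → 137.
right front: 12 × 9.429 = 113.14 → 113.
collar: 15.5 × 9.429 = 146.14 → 146.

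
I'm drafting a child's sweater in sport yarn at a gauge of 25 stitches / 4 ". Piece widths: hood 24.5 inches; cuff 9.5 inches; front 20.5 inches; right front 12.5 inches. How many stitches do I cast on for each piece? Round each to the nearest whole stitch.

Rate = 25/4 = 6.25 sts per in.
hood: 24.5 × 6.25 = 153.12 → 153.
cuff: 9.5 × 6.25 = 59.38 → 59.
front: 20.5 × 6.25 = 128.12 → 128.
right front: 12.5 × 6.25 = 78.12 → 78.

hood 153; cuff 59; front 128; right front 78.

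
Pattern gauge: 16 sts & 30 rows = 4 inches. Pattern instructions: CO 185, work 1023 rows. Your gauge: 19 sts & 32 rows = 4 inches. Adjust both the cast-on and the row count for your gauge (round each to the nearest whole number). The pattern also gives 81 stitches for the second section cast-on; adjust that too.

Cast on 220 stitches; work 1091 rows; second section cast-on 96 stitches.

Stitches: 185 × 19/16 = 219.69 → 220.
Rows: 1023 × 32/30 = 1091.20 → 1091.
second section cast-on: 81 × 19/16 = 96.19 → 96.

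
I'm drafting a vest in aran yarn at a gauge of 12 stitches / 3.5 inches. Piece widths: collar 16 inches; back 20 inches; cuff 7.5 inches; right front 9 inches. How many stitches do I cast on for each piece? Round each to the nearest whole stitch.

collar 55; back 69; cuff 26; right front 31.

Rate = 12/3.5 = 3.429 sts per in.
collar: 16 × 3.429 = 54.86 → 55.
back: 20 × 3.429 = 68.57 → 69.
cuff: 7.5 × 3.429 = 25.71 → 26.
right front: 9 × 3.429 = 30.86 → 31.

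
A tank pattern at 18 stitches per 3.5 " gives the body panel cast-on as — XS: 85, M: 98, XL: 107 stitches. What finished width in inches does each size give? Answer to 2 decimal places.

18/3.5 = 5.143 sts per in.
XS: 85 / 5.143 = 16.528 → 16.53 in.
M: 98 / 5.143 = 19.056 → 19.06 in.
XL: 107 / 5.143 = 20.806 → 20.81 in.

XS 16.53 inches; M 19.06 inches; XL 20.81 inches.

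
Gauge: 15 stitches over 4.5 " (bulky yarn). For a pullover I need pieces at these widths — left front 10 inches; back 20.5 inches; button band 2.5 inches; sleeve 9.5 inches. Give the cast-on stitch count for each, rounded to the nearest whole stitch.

Rate = 15/4.5 = 3.333 sts per in.
left front: 10 × 3.333 = 33.33 → 33.
back: 20.5 × 3.333 = 68.33 → 68.
button band: 2.5 × 3.333 = 8.33 → 8.
sleeve: 9.5 × 3.333 = 31.67 → 32.

left front 33; back 68; button band 8; sleeve 32.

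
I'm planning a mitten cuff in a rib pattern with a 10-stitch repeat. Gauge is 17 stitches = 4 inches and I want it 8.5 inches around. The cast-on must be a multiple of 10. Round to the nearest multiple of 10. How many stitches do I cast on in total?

17 / 4 = 4.25 sts per inch.
8.5 × 4.25 = 36.12 sts.
Nearest multiple of 10: 40.

CO 40 sts.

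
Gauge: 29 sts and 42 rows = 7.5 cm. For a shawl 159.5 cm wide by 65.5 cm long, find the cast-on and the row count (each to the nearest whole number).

Cast on 617 stitches and work 367 rows.

Stitch gauge = 29/7.5 = 3.867 sts/cm; 159.5 × 3.867 = 616.73 → 617 sts.
Row gauge = 42/7.5 = 5.6 rows/cm; 65.5 × 5.6 = 366.80 → 367 rows.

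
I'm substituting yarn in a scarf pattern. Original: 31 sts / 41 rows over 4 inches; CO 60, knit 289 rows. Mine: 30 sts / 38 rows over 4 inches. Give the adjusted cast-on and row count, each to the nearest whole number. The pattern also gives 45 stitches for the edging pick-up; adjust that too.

Stitches: 60 × 30/31 = 58.06 → 58.
Rows: 289 × 38/41 = 267.85 → 268.
edging pick-up: 45 × 30/31 = 43.55 → 44.

Cast on 58 stitches; work 268 rows; edging pick-up 44 stitches.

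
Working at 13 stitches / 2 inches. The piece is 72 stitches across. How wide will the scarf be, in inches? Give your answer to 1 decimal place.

11.1 inches.

13 stitches / 2 inch = 6.5 stitches per inch.
72 / 6.5 = 11.08 inches.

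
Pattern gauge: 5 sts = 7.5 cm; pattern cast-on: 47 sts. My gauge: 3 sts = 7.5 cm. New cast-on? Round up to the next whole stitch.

Scale factor = 3 / 5 = 0.600.
47 × 3 / 5 = 28.20 sts.
→ 29 sts.

29 stitches.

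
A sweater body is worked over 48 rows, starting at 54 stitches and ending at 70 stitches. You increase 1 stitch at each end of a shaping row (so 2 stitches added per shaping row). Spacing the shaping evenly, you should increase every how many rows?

Increase every 6th row.

Stitches to add: |70 − 54| = 16.
Shaping rows needed: 16 / 2 = 8.
48 rows / 8 = every 6 rows.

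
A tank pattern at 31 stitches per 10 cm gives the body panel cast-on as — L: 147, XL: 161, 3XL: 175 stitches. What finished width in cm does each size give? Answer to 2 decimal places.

31/10 = 3.1 sts per cm.
L: 147 / 3.1 = 47.419 → 47.42 cm.
XL: 161 / 3.1 = 51.935 → 51.94 cm.
3XL: 175 / 3.1 = 56.452 → 56.45 cm.

L 47.42 cm; XL 51.94 cm; 3XL 56.45 cm.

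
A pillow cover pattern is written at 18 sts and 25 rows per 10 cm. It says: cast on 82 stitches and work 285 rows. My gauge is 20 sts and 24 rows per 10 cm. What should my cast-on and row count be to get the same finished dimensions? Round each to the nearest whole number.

Cast on 91 stitches; work 274 rows.

Stitches: 82 × 20/18 = 91.11 → 91.
Rows: 285 × 24/25 = 273.60 → 274.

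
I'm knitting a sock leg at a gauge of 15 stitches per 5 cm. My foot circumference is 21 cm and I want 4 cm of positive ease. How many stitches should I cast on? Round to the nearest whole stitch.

CO 75 sts.

Finished = 21 + 4 = 25 cm.
15 / 5 = 3 sts per cm.
25.00 × 3 = 75.00 sts.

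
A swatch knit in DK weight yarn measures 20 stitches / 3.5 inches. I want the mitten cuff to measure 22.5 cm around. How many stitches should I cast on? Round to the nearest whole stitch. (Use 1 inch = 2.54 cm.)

22.5 cm = 8.86 in.
20 stitches / 3.5 in = 5.714 stitches per inch.
8.86 × 5.714 = 50.62 stitches.
Round to nearest → 51.

51 stitches.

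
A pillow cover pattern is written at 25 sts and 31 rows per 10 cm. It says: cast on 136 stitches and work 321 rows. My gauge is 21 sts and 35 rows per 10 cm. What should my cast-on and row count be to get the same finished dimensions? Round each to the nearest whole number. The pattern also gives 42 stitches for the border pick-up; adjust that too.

Cast on 114 stitches; work 362 rows; border pick-up 35 stitches.

Stitches: 136 × 21/25 = 114.24 → 114.
Rows: 321 × 35/31 = 362.42 → 362.
border pick-up: 42 × 21/25 = 35.28 → 35.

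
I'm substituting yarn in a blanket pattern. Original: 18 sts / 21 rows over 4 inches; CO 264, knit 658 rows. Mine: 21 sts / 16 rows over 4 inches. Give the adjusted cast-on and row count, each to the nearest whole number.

Cast on 308 stitches; work 501 rows.

Stitches: 264 × 21/18 = 308.00 → 308.
Rows: 658 × 16/21 = 501.33 → 501.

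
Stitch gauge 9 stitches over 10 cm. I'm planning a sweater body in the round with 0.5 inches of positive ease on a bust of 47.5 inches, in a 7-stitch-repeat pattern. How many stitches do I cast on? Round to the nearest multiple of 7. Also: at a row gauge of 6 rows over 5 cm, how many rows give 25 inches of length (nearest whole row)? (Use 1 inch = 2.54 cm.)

Cast on 112 stitches; work 76 rows.

Finished = 47.5 + 0.5 = 48 inches.
48 inches × 2.54 = 121.92 cm.
9/10 = 0.9 sts per cm; 121.92 × 0.9 = 109.73 sts.
Nearest multiple of 7 → 112.
25 inches = 63.50 cm; × 1.2 = 76.20 → 76 rows.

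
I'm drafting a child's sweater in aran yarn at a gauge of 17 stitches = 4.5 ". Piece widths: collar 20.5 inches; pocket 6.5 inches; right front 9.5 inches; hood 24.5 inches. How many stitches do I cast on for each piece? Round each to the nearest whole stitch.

collar 77; pocket 25; right front 36; hood 93.

Rate = 17/4.5 = 3.778 sts per in.
collar: 20.5 × 3.778 = 77.44 → 77.
pocket: 6.5 × 3.778 = 24.56 → 25.
right front: 9.5 × 3.778 = 35.89 → 36.
hood: 24.5 × 3.778 = 92.56 → 93.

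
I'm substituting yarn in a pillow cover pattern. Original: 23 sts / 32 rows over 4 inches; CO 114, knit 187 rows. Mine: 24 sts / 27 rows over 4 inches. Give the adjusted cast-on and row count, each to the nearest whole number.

Stitches: 114 × 24/23 = 118.96 → 119.
Rows: 187 × 27/32 = 157.78 → 158.

Cast on 119 stitches; work 158 rows.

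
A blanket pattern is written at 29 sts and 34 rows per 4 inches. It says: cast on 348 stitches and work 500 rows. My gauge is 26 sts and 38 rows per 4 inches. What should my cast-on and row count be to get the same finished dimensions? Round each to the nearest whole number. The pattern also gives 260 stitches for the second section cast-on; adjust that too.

Cast on 312 stitches; work 559 rows; second section cast-on 233 stitches.

Stitches: 348 × 26/29 = 312.00 → 312.
Rows: 500 × 38/34 = 558.82 → 559.
second section cast-on: 260 × 26/29 = 233.10 → 233.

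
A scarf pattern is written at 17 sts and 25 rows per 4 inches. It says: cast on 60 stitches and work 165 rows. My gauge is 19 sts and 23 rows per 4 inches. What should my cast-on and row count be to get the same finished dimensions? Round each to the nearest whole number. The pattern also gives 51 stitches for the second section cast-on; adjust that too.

Cast on 67 stitches; work 152 rows; second section cast-on 57 stitches.

Stitches: 60 × 19/17 = 67.06 → 67.
Rows: 165 × 23/25 = 151.80 → 152.
second section cast-on: 51 × 19/17 = 57.00 → 57.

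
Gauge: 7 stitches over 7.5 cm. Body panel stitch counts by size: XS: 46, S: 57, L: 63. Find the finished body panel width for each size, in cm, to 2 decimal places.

XS 49.29 cm; S 61.07 cm; L 67.50 cm.

7/7.5 = 0.933 sts per cm.
XS: 46 / 0.933 = 49.286 → 49.29 cm.
S: 57 / 0.933 = 61.071 → 61.07 cm.
L: 63 / 0.933 = 67.500 → 67.50 cm.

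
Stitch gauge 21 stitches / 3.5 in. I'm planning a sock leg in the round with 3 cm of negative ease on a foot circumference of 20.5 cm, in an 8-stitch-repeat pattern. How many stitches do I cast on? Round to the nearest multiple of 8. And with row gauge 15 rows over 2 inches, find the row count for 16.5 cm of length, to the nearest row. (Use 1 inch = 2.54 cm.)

Cast on 40 stitches; work 49 rows.

Finished = 20.5 − 3 = 17.5 cm.
17.5 cm × 1/2.54 = 6.89 inches.
21/3.5 = 6 sts per in; 6.89 × 6 = 41.34 sts.
Nearest multiple of 8 → 40.
16.5 cm = 6.50 inches; × 7.5 = 48.72 → 49 rows.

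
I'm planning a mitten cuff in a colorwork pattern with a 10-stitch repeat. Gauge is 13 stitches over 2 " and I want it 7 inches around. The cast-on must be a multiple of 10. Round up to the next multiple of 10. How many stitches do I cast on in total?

Cast on 50 stitches.

13 / 2 = 6.5 sts per inch.
7 × 6.5 = 45.50 sts.
Next multiple of 10: 50.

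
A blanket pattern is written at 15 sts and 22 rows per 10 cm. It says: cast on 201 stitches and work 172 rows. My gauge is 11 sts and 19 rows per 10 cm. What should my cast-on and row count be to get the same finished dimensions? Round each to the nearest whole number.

Stitches: 201 × 11/15 = 147.40 → 147.
Rows: 172 × 19/22 = 148.55 → 149.

Cast on 147 stitches; work 149 rows.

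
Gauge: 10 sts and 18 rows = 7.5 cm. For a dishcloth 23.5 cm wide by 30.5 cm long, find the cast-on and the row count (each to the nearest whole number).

Cast on 31 stitches and work 73 rows.

Stitch gauge = 10/7.5 = 1.333 sts/cm; 23.5 × 1.333 = 31.33 → 31 sts.
Row gauge = 18/7.5 = 2.4 rows/cm; 30.5 × 2.4 = 73.20 → 73 rows.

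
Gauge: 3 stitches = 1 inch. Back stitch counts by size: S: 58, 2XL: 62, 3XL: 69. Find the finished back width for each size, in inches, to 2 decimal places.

3/1 = 3 sts per in.
S: 58 / 3 = 19.333 → 19.33 in.
2XL: 62 / 3 = 20.667 → 20.67 in.
3XL: 69 / 3 = 23.000 → 23.00 in.

S 19.33 inches; 2XL 20.67 inches; 3XL 23.00 inches.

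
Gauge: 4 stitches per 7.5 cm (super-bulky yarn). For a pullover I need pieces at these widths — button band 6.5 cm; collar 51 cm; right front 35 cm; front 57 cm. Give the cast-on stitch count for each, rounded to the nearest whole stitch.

button band 3; collar 27; right front 19; front 30.

Rate = 4/7.5 = 0.533 sts per cm.
button band: 6.5 × 0.533 = 3.47 → 3.
collar: 51 × 0.533 = 27.20 → 27.
right front: 35 × 0.533 = 18.67 → 19.
front: 57 × 0.533 = 30.40 → 30.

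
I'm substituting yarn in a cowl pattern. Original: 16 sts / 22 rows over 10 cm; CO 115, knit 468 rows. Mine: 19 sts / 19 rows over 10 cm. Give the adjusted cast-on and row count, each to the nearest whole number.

Cast on 137 stitches; work 404 rows.

Stitches: 115 × 19/16 = 136.56 → 137.
Rows: 468 × 19/22 = 404.18 → 404.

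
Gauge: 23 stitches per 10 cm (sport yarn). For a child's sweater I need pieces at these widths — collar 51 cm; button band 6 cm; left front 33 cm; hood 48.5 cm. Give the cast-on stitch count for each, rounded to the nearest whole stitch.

Rate = 23/10 = 2.3 sts per cm.
collar: 51 × 2.3 = 117.30 → 117.
button band: 6 × 2.3 = 13.80 → 14.
left front: 33 × 2.3 = 75.90 → 76.
hood: 48.5 × 2.3 = 111.55 → 112.

collar 117; button band 14; left front 76; hood 112.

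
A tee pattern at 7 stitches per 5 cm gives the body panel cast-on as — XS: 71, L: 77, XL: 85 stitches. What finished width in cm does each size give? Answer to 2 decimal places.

XS 50.71 cm; L 55.00 cm; XL 60.71 cm.

7/5 = 1.4 sts per cm.
XS: 71 / 1.4 = 50.714 → 50.71 cm.
L: 77 / 1.4 = 55.000 → 55.00 cm.
XL: 85 / 1.4 = 60.714 → 60.71 cm.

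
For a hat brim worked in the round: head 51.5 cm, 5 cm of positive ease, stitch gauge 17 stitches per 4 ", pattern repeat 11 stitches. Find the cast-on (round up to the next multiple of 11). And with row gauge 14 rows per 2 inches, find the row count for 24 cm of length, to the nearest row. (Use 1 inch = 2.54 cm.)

Finished = 51.5 + 5 = 56.5 cm.
56.5 cm × 1/2.54 = 22.24 inches.
17/4 = 4.25 sts per in; 22.24 × 4.25 = 94.54 sts.
Next multiple of 11 → 99.
24 cm = 9.45 inches; × 7 = 66.14 → 66 rows.

Cast on 99 stitches; work 66 rows.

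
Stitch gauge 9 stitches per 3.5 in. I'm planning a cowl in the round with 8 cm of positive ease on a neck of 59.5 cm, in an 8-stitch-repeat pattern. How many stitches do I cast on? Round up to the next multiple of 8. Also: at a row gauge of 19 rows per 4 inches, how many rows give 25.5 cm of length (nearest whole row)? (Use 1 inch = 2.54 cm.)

Finished = 59.5 + 8 = 67.5 cm.
67.5 cm × 1/2.54 = 26.57 inches.
9/3.5 = 2.571 sts per in; 26.57 × 2.571 = 68.34 sts.
Next multiple of 8 → 72.
25.5 cm = 10.04 inches; × 4.75 = 47.69 → 48 rows.

Cast on 72 stitches; work 48 rows.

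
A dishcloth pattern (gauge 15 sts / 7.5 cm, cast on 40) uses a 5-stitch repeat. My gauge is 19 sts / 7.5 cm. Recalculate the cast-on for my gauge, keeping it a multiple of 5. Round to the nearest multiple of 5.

Cast on 50 stitches.

40 × 19 / 15 = 50.67.
Nearest multiple of 5: 50.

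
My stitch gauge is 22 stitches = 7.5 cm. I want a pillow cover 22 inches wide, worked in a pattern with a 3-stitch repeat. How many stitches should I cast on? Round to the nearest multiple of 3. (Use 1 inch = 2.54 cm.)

CO 165 sts.

22 in = 22 × 2.54 = 55.88 cm.
22 / 7.5 = 2.933 sts/cm.
55.88 × 2.933 = 163.91 sts.
→ 165.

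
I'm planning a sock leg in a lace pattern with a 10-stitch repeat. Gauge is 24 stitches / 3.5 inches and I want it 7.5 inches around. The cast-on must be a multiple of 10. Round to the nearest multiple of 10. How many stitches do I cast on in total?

50 stitches.

24 / 3.5 = 6.857 sts per inch.
7.5 × 6.857 = 51.43 sts.
Nearest multiple of 10: 50.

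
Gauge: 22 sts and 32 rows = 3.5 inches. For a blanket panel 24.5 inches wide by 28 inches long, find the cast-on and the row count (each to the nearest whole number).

Stitch gauge = 22/3.5 = 6.286 sts/in; 24.5 × 6.286 = 154.00 → 154 sts.
Row gauge = 32/3.5 = 9.143 rows/in; 28 × 9.143 = 256.00 → 256 rows.

Cast on 154 stitches and work 256 rows.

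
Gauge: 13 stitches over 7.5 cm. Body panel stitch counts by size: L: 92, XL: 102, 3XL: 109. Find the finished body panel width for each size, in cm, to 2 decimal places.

L 53.08 cm; XL 58.85 cm; 3XL 62.88 cm.

13/7.5 = 1.733 sts per cm.
L: 92 / 1.733 = 53.077 → 53.08 cm.
XL: 102 / 1.733 = 58.846 → 58.85 cm.
3XL: 109 / 1.733 = 62.885 → 62.88 cm.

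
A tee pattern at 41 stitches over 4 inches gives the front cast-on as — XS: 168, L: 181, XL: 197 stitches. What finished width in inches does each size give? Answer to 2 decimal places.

XS 16.39 inches; L 17.66 inches; XL 19.22 inches.

41/4 = 10.25 sts per in.
XS: 168 / 10.25 = 16.390 → 16.39 in.
L: 181 / 10.25 = 17.659 → 17.66 in.
XL: 197 / 10.25 = 19.220 → 19.22 in.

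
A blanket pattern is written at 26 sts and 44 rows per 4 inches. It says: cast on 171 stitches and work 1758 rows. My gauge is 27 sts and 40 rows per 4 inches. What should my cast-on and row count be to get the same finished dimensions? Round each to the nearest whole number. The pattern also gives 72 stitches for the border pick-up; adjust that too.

Cast on 178 stitches; work 1598 rows; border pick-up 75 stitches.

Stitches: 171 × 27/26 = 177.58 → 178.
Rows: 1758 × 40/44 = 1598.18 → 1598.
border pick-up: 72 × 27/26 = 74.77 → 75.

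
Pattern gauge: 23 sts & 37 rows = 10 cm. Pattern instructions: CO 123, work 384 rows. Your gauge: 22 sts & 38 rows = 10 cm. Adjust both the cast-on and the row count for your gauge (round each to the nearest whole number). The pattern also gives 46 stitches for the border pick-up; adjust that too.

Cast on 118 stitches; work 394 rows; border pick-up 44 stitches.

Stitches: 123 × 22/23 = 117.65 → 118.
Rows: 384 × 38/37 = 394.38 → 394.
border pick-up: 46 × 22/23 = 44.00 → 44.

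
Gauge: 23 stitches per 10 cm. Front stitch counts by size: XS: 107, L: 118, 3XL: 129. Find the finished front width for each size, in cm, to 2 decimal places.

XS 46.52 cm; L 51.30 cm; 3XL 56.09 cm.

23/10 = 2.3 sts per cm.
XS: 107 / 2.3 = 46.522 → 46.52 cm.
L: 118 / 2.3 = 51.304 → 51.30 cm.
3XL: 129 / 2.3 = 56.087 → 56.09 cm.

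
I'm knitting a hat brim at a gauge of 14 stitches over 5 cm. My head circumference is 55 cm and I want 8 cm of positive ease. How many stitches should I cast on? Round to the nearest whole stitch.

Finished = 55 + 8 = 63 cm.
14 / 5 = 2.8 sts per cm.
63.00 × 2.8 = 176.40 sts.
→ 176 sts.

CO 176 sts.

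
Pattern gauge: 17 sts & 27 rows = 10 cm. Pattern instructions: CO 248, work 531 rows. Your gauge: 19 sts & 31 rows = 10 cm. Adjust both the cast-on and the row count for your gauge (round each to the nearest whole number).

Stitches: 248 × 19/17 = 277.18 → 277.
Rows: 531 × 31/27 = 609.67 → 610.

Cast on 277 stitches; work 610 rows.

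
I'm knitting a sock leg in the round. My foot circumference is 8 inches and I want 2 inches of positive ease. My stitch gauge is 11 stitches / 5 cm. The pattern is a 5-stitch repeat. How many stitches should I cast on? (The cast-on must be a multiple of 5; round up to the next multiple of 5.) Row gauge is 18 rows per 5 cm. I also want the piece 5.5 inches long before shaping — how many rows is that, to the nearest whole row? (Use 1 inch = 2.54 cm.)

Cast on 60 stitches; work 50 rows.

Finished = 8 + 2 = 10 inches.
10 inches × 2.54 = 25.40 cm.
11/5 = 2.2 sts per cm; 25.40 × 2.2 = 55.88 sts.
Next multiple of 5 → 60.
5.5 inches = 13.97 cm; × 3.6 = 50.29 → 50 rows.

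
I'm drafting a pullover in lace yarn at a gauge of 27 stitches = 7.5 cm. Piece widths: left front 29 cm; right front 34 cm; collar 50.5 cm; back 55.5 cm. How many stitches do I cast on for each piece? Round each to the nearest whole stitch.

left front 104; right front 122; collar 182; back 200.

Rate = 27/7.5 = 3.6 sts per cm.
left front: 29 × 3.6 = 104.40 → 104.
right front: 34 × 3.6 = 122.40 → 122.
collar: 50.5 × 3.6 = 181.80 → 182.
back: 55.5 × 3.6 = 199.80 → 200.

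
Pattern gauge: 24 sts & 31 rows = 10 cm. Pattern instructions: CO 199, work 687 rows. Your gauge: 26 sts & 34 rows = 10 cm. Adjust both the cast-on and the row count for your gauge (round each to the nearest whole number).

Stitches: 199 × 26/24 = 215.58 → 216.
Rows: 687 × 34/31 = 753.48 → 753.

Cast on 216 stitches; work 753 rows.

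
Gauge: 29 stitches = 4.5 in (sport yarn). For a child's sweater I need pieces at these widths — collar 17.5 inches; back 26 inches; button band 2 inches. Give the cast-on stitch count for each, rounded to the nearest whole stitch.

collar 113; back 168; button band 13.

Rate = 29/4.5 = 6.444 sts per in.
collar: 17.5 × 6.444 = 112.78 → 113.
back: 26 × 6.444 = 167.56 → 168.
button band: 2 × 6.444 = 12.89 → 13.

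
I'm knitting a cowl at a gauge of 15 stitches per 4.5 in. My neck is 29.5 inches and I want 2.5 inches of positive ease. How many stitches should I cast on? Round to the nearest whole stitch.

Finished = 29.5 + 2.5 = 32 in.
15 / 4.5 = 3.333 sts per inch.
32.00 × 3.333 = 106.67 sts.
→ 107 sts.

107 stitches.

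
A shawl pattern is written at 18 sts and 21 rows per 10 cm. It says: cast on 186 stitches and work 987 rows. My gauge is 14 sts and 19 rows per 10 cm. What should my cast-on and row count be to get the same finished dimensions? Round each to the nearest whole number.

Stitches: 186 × 14/18 = 144.67 → 145.
Rows: 987 × 19/21 = 893.00 → 893.

Cast on 145 stitches; work 893 rows.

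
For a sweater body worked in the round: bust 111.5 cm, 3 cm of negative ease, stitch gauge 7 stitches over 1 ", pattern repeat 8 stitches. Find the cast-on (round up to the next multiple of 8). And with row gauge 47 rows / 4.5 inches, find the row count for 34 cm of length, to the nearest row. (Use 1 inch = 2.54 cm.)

Finished = 111.5 − 3 = 108.5 cm.
108.5 cm × 1/2.54 = 42.72 inches.
7/1 = 7 sts per in; 42.72 × 7 = 299.02 sts.
Next multiple of 8 → 304.
34 cm = 13.39 inches; × 10.444 = 139.81 → 140 rows.

Cast on 304 stitches; work 140 rows.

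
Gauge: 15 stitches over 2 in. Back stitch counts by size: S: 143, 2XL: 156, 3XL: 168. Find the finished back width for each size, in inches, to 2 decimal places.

15/2 = 7.5 sts per in.
S: 143 / 7.5 = 19.067 → 19.07 in.
2XL: 156 / 7.5 = 20.800 → 20.80 in.
3XL: 168 / 7.5 = 22.400 → 22.40 in.

S 19.07 inches; 2XL 20.80 inches; 3XL 22.40 inches.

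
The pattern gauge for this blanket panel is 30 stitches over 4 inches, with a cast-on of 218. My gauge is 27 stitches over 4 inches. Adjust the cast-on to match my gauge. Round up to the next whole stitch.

197 stitches.

Scale factor = 27 / 30 = 0.900.
218 × 27 / 30 = 196.20 sts.
→ 197 sts.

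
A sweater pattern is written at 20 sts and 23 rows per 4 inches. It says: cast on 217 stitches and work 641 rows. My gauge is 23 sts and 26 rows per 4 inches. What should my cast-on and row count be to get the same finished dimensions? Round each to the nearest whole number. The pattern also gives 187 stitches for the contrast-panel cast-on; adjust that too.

Stitches: 217 × 23/20 = 249.55 → 250.
Rows: 641 × 26/23 = 724.61 → 725.
contrast-panel cast-on: 187 × 23/20 = 215.05 → 215.

Cast on 250 stitches; work 725 rows; contrast-panel cast-on 215 stitches.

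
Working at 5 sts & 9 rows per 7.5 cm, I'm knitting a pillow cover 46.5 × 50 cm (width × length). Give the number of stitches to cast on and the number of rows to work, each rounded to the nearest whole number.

Stitch gauge = 5/7.5 = 0.667 sts/cm; 46.5 × 0.667 = 31.00 → 31 sts.
Row gauge = 9/7.5 = 1.2 rows/cm; 50 × 1.2 = 60.00 → 60 rows.

Cast on 31 stitches and work 60 rows.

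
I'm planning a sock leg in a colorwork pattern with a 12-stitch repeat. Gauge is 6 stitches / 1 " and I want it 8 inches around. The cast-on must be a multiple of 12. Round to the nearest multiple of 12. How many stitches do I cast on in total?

CO 48 sts.

6 / 1 = 6 sts per inch.
8 × 6 = 48.00 sts.
Nearest multiple of 12: 48.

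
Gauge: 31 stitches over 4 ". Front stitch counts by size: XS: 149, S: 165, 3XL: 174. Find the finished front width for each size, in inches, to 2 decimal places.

31/4 = 7.75 sts per in.
XS: 149 / 7.75 = 19.226 → 19.23 in.
S: 165 / 7.75 = 21.290 → 21.29 in.
3XL: 174 / 7.75 = 22.452 → 22.45 in.

XS 19.23 inches; S 21.29 inches; 3XL 22.45 inches.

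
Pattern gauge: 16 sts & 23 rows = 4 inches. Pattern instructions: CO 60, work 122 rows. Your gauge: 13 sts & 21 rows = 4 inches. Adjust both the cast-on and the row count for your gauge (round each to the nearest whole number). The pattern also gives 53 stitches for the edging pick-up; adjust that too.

Cast on 49 stitches; work 111 rows; edging pick-up 43 stitches.

Stitches: 60 × 13/16 = 48.75 → 49.
Rows: 122 × 21/23 = 111.39 → 111.
edging pick-up: 53 × 13/16 = 43.06 → 43.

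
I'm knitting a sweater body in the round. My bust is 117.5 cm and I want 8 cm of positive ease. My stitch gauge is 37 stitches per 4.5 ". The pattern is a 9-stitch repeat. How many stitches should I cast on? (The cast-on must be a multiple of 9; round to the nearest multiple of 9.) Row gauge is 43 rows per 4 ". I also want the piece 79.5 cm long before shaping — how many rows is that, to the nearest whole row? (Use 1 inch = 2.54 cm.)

Cast on 405 stitches; work 336 rows.

Finished = 117.5 + 8 = 125.5 cm.
125.5 cm × 1/2.54 = 49.41 inches.
37/4.5 = 8.222 sts per in; 49.41 × 8.222 = 406.26 sts.
Nearest multiple of 9 → 405.
79.5 cm = 31.30 inches; × 10.75 = 336.47 → 336 rows.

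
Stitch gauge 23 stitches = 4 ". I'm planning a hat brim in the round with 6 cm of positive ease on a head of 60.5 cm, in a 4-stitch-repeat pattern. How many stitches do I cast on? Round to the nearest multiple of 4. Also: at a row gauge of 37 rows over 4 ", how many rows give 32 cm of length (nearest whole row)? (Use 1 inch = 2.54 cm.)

Finished = 60.5 + 6 = 66.5 cm.
66.5 cm × 1/2.54 = 26.18 inches.
23/4 = 5.75 sts per in; 26.18 × 5.75 = 150.54 sts.
Nearest multiple of 4 → 152.
32 cm = 12.60 inches; × 9.25 = 116.54 → 117 rows.

Cast on 152 stitches; work 117 rows.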